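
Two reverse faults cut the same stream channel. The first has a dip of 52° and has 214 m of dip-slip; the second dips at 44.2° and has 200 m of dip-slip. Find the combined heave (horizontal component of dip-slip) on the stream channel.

275 m

heave_A = 214 × cos(52°) = 131.8 m
heave_B = 200 × cos(44.2°) = 143.4 m
total = 131.8 + 143.4 = 275 m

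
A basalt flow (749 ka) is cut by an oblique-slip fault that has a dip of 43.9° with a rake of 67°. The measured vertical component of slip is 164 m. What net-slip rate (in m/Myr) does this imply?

343 m/Myr

dip-slip = throw / sin(dip) = 164 / sin(43.9°) = 236.5 m
net slip = dip-slip / sin(rake) = 236.5 / sin(67°) = 256.9 m
rate = 256.9 m / 749 ka = 0.000343 m/yr = 343 m/Myr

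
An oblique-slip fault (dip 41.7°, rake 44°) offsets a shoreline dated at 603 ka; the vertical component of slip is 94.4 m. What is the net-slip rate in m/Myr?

339 m/Myr

dip-slip = throw / sin(dip) = 94.4 / sin(41.7°) = 141.9 m
net slip = dip-slip / sin(rake) = 141.9 / sin(44°) = 204.3 m
rate = 204.3 m / 603 ka = 0.000339 m/yr = 339 m/Myr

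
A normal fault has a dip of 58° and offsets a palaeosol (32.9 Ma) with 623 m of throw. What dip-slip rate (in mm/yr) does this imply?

0.0223 mm/yr

dip-slip = throw / sin(dip) = 623 m / sin(58°) = 734.6 m
rate = 734.6 m / 32.9 Ma = 0.0000223 m/yr = 0.0223 mm/yr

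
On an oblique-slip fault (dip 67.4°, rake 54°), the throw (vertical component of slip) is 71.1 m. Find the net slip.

95.2 m

dip-slip = throw / sin(dip) = 71.1 / sin(67.4°) = 77.01 m
net slip = dip-slip / sin(rake) = 77.01 / sin(54°) = 95.2 m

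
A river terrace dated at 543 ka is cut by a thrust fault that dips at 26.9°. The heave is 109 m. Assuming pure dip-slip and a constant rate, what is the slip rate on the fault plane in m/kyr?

0.225 m/kyr

dip-slip = heave / cos(dip) = 109 m / cos(26.9°) = 122.2 m
rate = 122.2 m / 543 ka = 0.000225 m/yr = 0.225 m/kyr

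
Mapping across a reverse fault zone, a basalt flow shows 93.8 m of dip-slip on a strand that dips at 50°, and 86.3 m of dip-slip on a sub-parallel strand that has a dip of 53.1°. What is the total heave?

heave_A = 93.8 × cos(50°) = 60.29 m
heave_B = 86.3 × cos(53.1°) = 51.82 m
total = 60.29 + 51.82 = 112 m

112 m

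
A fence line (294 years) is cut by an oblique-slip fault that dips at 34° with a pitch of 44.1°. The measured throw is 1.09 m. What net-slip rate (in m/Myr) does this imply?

9530 m/Myr

dip-slip = throw / sin(dip) = 1.09 / sin(34°) = 1.949 m
net slip = dip-slip / sin(rake) = 1.949 / sin(44.1°) = 2.801 m
rate = 2.801 m / 294 years = 0.00953 m/yr = 9530 m/Myr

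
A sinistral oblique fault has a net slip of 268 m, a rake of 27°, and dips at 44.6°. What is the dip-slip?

122 m

dip-slip = net slip × sin(rake) = 268 m × sin(27°) = 122 m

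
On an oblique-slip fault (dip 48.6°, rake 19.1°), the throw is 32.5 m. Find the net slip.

132 m

dip-slip = throw / sin(dip) = 32.5 / sin(48.6°) = 43.33 m
net slip = dip-slip / sin(rake) = 43.33 / sin(19.1°) = 132 m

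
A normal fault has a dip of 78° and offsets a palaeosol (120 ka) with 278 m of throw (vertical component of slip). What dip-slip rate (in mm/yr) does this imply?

2.37 mm/yr

dip-slip = throw / sin(dip) = 278 m / sin(78°) = 284.2 m
rate = 284.2 m / 120 ka = 0.00237 m/yr = 2.37 mm/yr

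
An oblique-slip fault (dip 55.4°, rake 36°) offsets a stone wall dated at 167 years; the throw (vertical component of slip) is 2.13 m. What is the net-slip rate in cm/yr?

dip-slip = throw / sin(dip) = 2.13 / sin(55.4°) = 2.588 m
net slip = dip-slip / sin(rake) = 2.588 / sin(36°) = 4.402 m
rate = 4.402 m / 167 years = 0.0264 m/yr = 2.64 cm/yr

2.64 cm/yr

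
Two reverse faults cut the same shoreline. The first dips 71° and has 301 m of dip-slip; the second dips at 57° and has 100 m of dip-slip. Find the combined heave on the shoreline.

152 m

heave_A = 301 × cos(71°) = 98 m
heave_B = 100 × cos(57°) = 54.46 m
total = 98 + 54.46 = 152 m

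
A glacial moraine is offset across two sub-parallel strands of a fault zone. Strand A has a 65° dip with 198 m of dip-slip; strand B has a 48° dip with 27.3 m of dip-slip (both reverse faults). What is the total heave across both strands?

heave_A = 198 × cos(65°) = 83.68 m
heave_B = 27.3 × cos(48°) = 18.27 m
total = 83.68 + 18.27 = 102 m

102 m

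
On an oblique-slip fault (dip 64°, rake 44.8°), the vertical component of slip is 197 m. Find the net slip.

dip-slip = throw / sin(dip) = 197 / sin(64°) = 219.2 m
net slip = dip-slip / sin(rake) = 219.2 / sin(44.8°) = 311 m

311 m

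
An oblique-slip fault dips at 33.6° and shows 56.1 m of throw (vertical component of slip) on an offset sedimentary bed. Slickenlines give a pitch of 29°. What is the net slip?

dip-slip = throw / sin(dip) = 56.1 / sin(33.6°) = 101.4 m
net slip = dip-slip / sin(rake) = 101.4 / sin(29°) = 209 m

209 m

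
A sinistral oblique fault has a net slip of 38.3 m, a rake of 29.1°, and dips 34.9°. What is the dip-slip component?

dip-slip = net slip × sin(rake) = 38.3 m × sin(29.1°) = 18.6 m

18.6 m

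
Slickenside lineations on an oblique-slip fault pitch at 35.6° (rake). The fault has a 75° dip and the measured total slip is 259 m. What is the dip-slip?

dip-slip = net slip × sin(rake) = 259 m × sin(35.6°) = 151 m

151 m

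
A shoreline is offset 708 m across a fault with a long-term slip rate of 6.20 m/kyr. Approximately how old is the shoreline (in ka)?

114 ka

age = offset / rate = 708 m / (6.20 m/kyr) = 114000 yr = 114 ka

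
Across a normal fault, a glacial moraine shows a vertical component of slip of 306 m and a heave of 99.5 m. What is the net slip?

net slip = √(throw² + heave²) = √(306² + 99.5²) = 322 m

322 m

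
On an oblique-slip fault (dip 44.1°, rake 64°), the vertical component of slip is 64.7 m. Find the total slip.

103 m

dip-slip = throw / sin(dip) = 64.7 / sin(44.1°) = 92.97 m
net slip = dip-slip / sin(rake) = 92.97 / sin(64°) = 103 m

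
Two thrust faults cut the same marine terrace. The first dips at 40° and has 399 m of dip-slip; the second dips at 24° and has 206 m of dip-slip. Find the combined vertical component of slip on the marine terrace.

throw_A = 399 × sin(40°) = 256.5 m
throw_B = 206 × sin(24°) = 83.79 m
total = 256.5 + 83.79 = 340 m

340 m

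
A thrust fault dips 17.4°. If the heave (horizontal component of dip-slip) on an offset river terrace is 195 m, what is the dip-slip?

204 m

dip-slip = heave / cos(dip) = 195 / cos(17.4°) = 204 m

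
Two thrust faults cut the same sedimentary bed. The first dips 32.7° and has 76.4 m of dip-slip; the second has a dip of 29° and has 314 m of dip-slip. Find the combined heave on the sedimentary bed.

heave_A = 76.4 × cos(32.7°) = 64.29 m
heave_B = 314 × cos(29°) = 274.6 m
total = 64.29 + 274.6 = 339 m

339 m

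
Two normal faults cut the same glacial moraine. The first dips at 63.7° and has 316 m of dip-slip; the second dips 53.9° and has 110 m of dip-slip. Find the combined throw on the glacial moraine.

throw_A = 316 × sin(63.7°) = 283.3 m
throw_B = 110 × sin(53.9°) = 88.88 m
total = 283.3 + 88.88 = 372 m

372 m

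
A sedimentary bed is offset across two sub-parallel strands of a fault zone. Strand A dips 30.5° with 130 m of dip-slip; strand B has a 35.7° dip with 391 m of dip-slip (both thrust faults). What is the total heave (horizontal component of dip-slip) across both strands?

430 m

heave_A = 130 × cos(30.5°) = 112 m
heave_B = 391 × cos(35.7°) = 317.5 m
total = 112 + 317.5 = 430 m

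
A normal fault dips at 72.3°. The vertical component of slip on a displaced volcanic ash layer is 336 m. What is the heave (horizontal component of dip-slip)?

heave = throw / tan(dip) = 336 / tan(72.3°) = 107 m

107 m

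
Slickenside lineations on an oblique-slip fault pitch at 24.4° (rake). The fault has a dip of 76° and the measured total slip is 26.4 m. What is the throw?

dip-slip = net slip × sin(rake) = 26.4 m × sin(24.4°) = 10.91 m
throw = dip-slip × sin(dip) = 10.91 × sin(76°) = 10.6 m

10.6 m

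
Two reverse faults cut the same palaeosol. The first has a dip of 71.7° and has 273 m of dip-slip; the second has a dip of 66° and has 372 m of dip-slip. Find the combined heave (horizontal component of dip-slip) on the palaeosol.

heave_A = 273 × cos(71.7°) = 85.72 m
heave_B = 372 × cos(66°) = 151.3 m
total = 85.72 + 151.3 = 237 m

237 m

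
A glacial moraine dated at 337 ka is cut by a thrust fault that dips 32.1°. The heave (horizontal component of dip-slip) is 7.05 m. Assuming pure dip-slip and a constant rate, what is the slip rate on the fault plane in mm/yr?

0.0247 mm/yr

dip-slip = heave / cos(dip) = 7.05 m / cos(32.1°) = 8.322 m
rate = 8.322 m / 337 ka = 0.0000247 m/yr = 0.0247 mm/yr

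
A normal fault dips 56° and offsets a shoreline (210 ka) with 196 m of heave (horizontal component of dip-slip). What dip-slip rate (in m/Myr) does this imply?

1670 m/Myr

dip-slip = heave / cos(dip) = 196 m / cos(56°) = 350.5 m
rate = 350.5 m / 210 ka = 0.00167 m/yr = 1670 m/Myr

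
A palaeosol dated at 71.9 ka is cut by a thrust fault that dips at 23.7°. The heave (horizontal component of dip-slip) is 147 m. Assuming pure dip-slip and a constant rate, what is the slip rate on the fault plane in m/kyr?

2.23 m/kyr

dip-slip = heave / cos(dip) = 147 m / cos(23.7°) = 160.5 m
rate = 160.5 m / 71.9 ka = 0.00223 m/yr = 2.23 m/kyr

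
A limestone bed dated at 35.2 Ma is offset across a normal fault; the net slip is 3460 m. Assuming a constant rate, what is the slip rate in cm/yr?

0.00983 cm/yr

rate = 3460 m / 35.2 Ma = 0.0000983 m/yr = 0.00983 cm/yr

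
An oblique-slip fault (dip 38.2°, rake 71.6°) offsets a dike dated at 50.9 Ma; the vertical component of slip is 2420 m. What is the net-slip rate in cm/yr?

dip-slip = throw / sin(dip) = 2420 / sin(38.2°) = 3913 m
net slip = dip-slip / sin(rake) = 3913 / sin(71.6°) = 4124 m
rate = 4124 m / 50.9 Ma = 0.0000810 m/yr = 0.00810 cm/yr

0.00810 cm/yr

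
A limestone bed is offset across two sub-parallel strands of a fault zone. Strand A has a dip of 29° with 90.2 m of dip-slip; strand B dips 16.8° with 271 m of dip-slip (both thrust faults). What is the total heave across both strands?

heave_A = 90.2 × cos(29°) = 78.89 m
heave_B = 271 × cos(16.8°) = 259.4 m
total = 78.89 + 259.4 = 338 m

338 m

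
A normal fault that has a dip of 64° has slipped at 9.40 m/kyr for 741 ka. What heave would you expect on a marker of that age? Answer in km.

dip-slip = rate × time = 9.40 m/kyr × 741 ka = 6965 m
heave = dip-slip × cos(dip) = 6965 × cos(64°) = 3050 m = 3.05 km

3.05 km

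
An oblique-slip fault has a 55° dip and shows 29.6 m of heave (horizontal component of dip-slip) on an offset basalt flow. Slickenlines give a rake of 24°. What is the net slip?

dip-slip = heave / cos(dip) = 29.6 / cos(55°) = 51.61 m
net slip = dip-slip / sin(rake) = 51.61 / sin(24°) = 127 m

127 m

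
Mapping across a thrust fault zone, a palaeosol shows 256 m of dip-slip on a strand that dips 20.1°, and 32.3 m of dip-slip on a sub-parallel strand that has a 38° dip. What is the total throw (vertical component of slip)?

throw_A = 256 × sin(20.1°) = 87.98 m
throw_B = 32.3 × sin(38°) = 19.89 m
total = 87.98 + 19.89 = 108 m

108 m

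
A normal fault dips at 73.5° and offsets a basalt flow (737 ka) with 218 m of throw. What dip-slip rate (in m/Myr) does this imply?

dip-slip = throw / sin(dip) = 218 m / sin(73.5°) = 227.4 m
rate = 227.4 m / 737 ka = 0.000308 m/yr = 308 m/Myr

308 m/Myr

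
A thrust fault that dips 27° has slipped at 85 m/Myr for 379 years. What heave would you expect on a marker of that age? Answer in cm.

2.87 cm

dip-slip = rate × time = 85 m/Myr × 379 years = 0.03222 m
heave = dip-slip × cos(dip) = 0.03222 × cos(27°) = 0.0287 m = 2.87 cm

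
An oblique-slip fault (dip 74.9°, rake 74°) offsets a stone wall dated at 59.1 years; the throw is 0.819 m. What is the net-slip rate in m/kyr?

dip-slip = throw / sin(dip) = 0.819 / sin(74.9°) = 0.8483 m
net slip = dip-slip / sin(rake) = 0.8483 / sin(74°) = 0.8825 m
rate = 0.8825 m / 59.1 years = 0.0149 m/yr = 14.9 m/kyr

14.9 m/kyr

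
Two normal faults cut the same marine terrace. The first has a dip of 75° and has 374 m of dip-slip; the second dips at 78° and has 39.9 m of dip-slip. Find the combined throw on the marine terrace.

400 m

throw_A = 374 × sin(75°) = 361.3 m
throw_B = 39.9 × sin(78°) = 39.03 m
total = 361.3 + 39.03 = 400 m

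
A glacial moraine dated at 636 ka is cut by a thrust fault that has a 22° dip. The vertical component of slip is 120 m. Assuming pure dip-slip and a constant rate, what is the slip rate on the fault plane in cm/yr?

dip-slip = throw / sin(dip) = 120 m / sin(22°) = 320.3 m
rate = 320.3 m / 636 ka = 0.000504 m/yr = 0.0504 cm/yr

0.0504 cm/yr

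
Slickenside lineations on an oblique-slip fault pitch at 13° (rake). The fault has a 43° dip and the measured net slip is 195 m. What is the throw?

dip-slip = net slip × sin(rake) = 195 m × sin(13°) = 43.87 m
throw = dip-slip × sin(dip) = 43.87 × sin(43°) = 29.9 m

29.9 m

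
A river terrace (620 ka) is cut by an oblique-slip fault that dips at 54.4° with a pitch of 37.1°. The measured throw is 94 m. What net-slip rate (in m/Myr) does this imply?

dip-slip = throw / sin(dip) = 94 / sin(54.4°) = 115.6 m
net slip = dip-slip / sin(rake) = 115.6 / sin(37.1°) = 191.7 m
rate = 191.7 m / 620 ka = 0.000309 m/yr = 309 m/Myr

309 m/Myr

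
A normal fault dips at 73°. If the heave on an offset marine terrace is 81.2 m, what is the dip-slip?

dip-slip = heave / cos(dip) = 81.2 / cos(73°) = 278 m

278 m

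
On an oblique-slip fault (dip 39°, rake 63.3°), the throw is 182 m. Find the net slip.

324 m

dip-slip = throw / sin(dip) = 182 / sin(39°) = 289.2 m
net slip = dip-slip / sin(rake) = 289.2 / sin(63.3°) = 324 m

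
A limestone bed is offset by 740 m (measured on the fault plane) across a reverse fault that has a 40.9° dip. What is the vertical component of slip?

485 m

throw = dip-slip × sin(dip) = 740 m × sin(40.9°) = 485 m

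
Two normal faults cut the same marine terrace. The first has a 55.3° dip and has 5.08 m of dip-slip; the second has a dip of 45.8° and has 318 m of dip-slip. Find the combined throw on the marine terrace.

throw_A = 5.08 × sin(55.3°) = 4.176 m
throw_B = 318 × sin(45.8°) = 228 m
total = 4.176 + 228 = 232 m

232 m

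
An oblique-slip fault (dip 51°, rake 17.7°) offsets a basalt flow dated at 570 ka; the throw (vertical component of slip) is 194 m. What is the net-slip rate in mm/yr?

dip-slip = throw / sin(dip) = 194 / sin(51°) = 249.6 m
net slip = dip-slip / sin(rake) = 249.6 / sin(17.7°) = 821.1 m
rate = 821.1 m / 570 ka = 0.00144 m/yr = 1.44 mm/yr

1.44 mm/yr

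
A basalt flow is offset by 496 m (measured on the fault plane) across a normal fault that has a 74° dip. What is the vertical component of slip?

throw = dip-slip × sin(dip) = 496 m × sin(74°) = 477 m

477 m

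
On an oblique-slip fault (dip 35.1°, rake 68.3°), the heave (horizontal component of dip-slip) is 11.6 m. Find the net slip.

dip-slip = heave / cos(dip) = 11.6 / cos(35.1°) = 14.18 m
net slip = dip-slip / sin(rake) = 14.18 / sin(68.3°) = 15.3 m

15.3 m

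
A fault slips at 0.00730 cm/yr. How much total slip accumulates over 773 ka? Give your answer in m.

slip = rate × time = 0.00730 cm/yr × 773 ka = 56.4 m

56.4 m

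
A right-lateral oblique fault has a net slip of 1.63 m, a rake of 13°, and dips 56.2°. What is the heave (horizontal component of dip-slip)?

0.204 m

dip-slip = net slip × sin(rake) = 1.63 m × sin(13°) = 0.3667 m
heave = dip-slip × cos(dip) = 0.3667 × cos(56.2°) = 0.204 m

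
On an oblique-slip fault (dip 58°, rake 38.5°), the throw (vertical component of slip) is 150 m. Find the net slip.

284 m

dip-slip = throw / sin(dip) = 150 / sin(58°) = 176.9 m
net slip = dip-slip / sin(rake) = 176.9 / sin(38.5°) = 284 m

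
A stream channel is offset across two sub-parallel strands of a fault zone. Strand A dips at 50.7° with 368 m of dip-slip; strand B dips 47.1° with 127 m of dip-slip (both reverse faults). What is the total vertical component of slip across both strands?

378 m

throw_A = 368 × sin(50.7°) = 284.8 m
throw_B = 127 × sin(47.1°) = 93.03 m
total = 284.8 + 93.03 = 378 m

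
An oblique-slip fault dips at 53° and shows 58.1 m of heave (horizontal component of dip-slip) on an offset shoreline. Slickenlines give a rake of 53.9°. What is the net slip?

dip-slip = heave / cos(dip) = 58.1 / cos(53°) = 96.54 m
net slip = dip-slip / sin(rake) = 96.54 / sin(53.9°) = 119 m

119 m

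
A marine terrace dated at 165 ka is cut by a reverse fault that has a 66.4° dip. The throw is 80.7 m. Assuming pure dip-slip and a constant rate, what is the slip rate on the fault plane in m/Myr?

dip-slip = throw / sin(dip) = 80.7 m / sin(66.4°) = 88.07 m
rate = 88.07 m / 165 ka = 0.000534 m/yr = 534 m/Myr

534 m/Myr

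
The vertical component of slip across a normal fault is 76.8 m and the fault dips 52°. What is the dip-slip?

97.5 m

dip-slip = throw / sin(dip) = 76.8 / sin(52°) = 97.5 m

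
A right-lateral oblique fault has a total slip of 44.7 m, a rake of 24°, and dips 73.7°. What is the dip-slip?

18.2 m

dip-slip = net slip × sin(rake) = 44.7 m × sin(24°) = 18.2 m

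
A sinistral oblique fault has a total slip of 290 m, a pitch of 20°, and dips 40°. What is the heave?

dip-slip = net slip × sin(rake) = 290 m × sin(20°) = 99.19 m
heave = dip-slip × cos(dip) = 99.19 × cos(40°) = 76 m

76 m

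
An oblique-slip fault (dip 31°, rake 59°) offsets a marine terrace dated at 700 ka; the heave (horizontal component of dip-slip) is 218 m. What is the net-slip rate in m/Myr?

424 m/Myr

dip-slip = heave / cos(dip) = 218 / cos(31°) = 254.3 m
net slip = dip-slip / sin(rake) = 254.3 / sin(59°) = 296.7 m
rate = 296.7 m / 700 ka = 0.000424 m/yr = 424 m/Myr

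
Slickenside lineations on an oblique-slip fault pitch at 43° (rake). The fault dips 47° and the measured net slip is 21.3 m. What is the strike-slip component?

15.6 m

strike-slip = net slip × cos(rake) = 21.3 m × cos(43°) = 15.6 m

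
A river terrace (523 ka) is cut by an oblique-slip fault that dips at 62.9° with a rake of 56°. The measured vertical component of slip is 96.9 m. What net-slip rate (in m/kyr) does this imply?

dip-slip = throw / sin(dip) = 96.9 / sin(62.9°) = 108.9 m
net slip = dip-slip / sin(rake) = 108.9 / sin(56°) = 131.3 m
rate = 131.3 m / 523 ka = 0.000251 m/yr = 0.251 m/kyr

0.251 m/kyr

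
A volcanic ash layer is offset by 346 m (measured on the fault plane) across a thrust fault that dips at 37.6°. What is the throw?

throw = dip-slip × sin(dip) = 346 m × sin(37.6°) = 211 m

211 m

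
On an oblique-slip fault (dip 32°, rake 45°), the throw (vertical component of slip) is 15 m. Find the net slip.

dip-slip = throw / sin(dip) = 15 / sin(32°) = 28.31 m
net slip = dip-slip / sin(rake) = 28.31 / sin(45°) = 40 m

40 m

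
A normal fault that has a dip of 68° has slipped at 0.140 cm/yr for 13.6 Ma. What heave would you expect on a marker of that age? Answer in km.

7.13 km

dip-slip = rate × time = 0.140 cm/yr × 13.6 Ma = 19040 m
heave = dip-slip × cos(dip) = 19040 × cos(68°) = 7130 m = 7.13 km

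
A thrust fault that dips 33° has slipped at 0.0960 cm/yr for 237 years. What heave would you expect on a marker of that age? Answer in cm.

19.1 cm

dip-slip = rate × time = 0.0960 cm/yr × 237 years = 0.2275 m
heave = dip-slip × cos(dip) = 0.2275 × cos(33°) = 0.191 m = 19.1 cm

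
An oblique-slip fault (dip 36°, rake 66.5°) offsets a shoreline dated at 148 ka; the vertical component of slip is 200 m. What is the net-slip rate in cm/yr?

dip-slip = throw / sin(dip) = 200 / sin(36°) = 340.3 m
net slip = dip-slip / sin(rake) = 340.3 / sin(66.5°) = 371 m
rate = 371 m / 148 ka = 0.00251 m/yr = 0.251 cm/yr

0.251 cm/yr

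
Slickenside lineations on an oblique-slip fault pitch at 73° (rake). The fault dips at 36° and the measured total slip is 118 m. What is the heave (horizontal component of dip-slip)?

dip-slip = net slip × sin(rake) = 118 m × sin(73°) = 112.8 m
heave = dip-slip × cos(dip) = 112.8 × cos(36°) = 91.3 m

91.3 m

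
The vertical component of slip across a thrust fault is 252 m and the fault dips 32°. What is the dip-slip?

476 m

dip-slip = throw / sin(dip) = 252 / sin(32°) = 476 m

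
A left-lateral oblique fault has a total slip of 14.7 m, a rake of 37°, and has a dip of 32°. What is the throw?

dip-slip = net slip × sin(rake) = 14.7 m × sin(37°) = 8.847 m
throw = dip-slip × sin(dip) = 8.847 × sin(32°) = 4.69 m

4.69 m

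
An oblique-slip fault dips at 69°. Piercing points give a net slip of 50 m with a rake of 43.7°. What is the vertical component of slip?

dip-slip = net slip × sin(rake) = 50 m × sin(43.7°) = 34.54 m
throw = dip-slip × sin(dip) = 34.54 × sin(69°) = 32.2 m

32.2 m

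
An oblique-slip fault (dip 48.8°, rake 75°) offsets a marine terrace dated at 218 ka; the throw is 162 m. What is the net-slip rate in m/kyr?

dip-slip = throw / sin(dip) = 162 / sin(48.8°) = 215.3 m
net slip = dip-slip / sin(rake) = 215.3 / sin(75°) = 222.9 m
rate = 222.9 m / 218 ka = 0.00102 m/yr = 1.02 m/kyr

1.02 m/kyr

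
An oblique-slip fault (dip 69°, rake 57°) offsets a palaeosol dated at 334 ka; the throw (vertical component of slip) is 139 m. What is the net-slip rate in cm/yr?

0.0532 cm/yr

dip-slip = throw / sin(dip) = 139 / sin(69°) = 148.9 m
net slip = dip-slip / sin(rake) = 148.9 / sin(57°) = 177.5 m
rate = 177.5 m / 334 ka = 0.000532 m/yr = 0.0532 cm/yr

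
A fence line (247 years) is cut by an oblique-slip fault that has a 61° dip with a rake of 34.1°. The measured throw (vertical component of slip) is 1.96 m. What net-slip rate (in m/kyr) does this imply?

16.2 m/kyr

dip-slip = throw / sin(dip) = 1.96 / sin(61°) = 2.241 m
net slip = dip-slip / sin(rake) = 2.241 / sin(34.1°) = 3.997 m
rate = 3.997 m / 247 years = 0.0162 m/yr = 16.2 m/kyr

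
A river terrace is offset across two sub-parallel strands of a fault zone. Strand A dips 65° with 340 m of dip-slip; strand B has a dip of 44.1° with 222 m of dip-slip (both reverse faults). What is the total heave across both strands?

303 m

heave_A = 340 × cos(65°) = 143.7 m
heave_B = 222 × cos(44.1°) = 159.4 m
total = 143.7 + 159.4 = 303 m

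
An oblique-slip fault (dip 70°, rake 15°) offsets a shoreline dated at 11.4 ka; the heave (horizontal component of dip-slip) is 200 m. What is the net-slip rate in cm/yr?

19.8 cm/yr

dip-slip = heave / cos(dip) = 200 / cos(70°) = 584.8 m
net slip = dip-slip / sin(rake) = 584.8 / sin(15°) = 2259 m
rate = 2259 m / 11.4 ka = 0.198 m/yr = 19.8 cm/yr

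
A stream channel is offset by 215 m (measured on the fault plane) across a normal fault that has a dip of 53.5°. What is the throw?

throw = dip-slip × sin(dip) = 215 m × sin(53.5°) = 173 m

173 m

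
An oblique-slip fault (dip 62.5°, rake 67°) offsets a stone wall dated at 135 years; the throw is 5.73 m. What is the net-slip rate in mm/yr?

dip-slip = throw / sin(dip) = 5.73 / sin(62.5°) = 6.460 m
net slip = dip-slip / sin(rake) = 6.460 / sin(67°) = 7.018 m
rate = 7.018 m / 135 years = 0.0520 m/yr = 52 mm/yr

52 mm/yr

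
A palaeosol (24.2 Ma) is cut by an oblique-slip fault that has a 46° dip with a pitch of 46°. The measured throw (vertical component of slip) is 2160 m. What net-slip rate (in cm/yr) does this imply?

0.0172 cm/yr

dip-slip = throw / sin(dip) = 2160 / sin(46°) = 3003 m
net slip = dip-slip / sin(rake) = 3003 / sin(46°) = 4174 m
rate = 4174 m / 24.2 Ma = 0.000172 m/yr = 0.0172 cm/yr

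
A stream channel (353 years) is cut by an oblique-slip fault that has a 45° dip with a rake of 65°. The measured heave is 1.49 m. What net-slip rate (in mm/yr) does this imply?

dip-slip = heave / cos(dip) = 1.49 / cos(45°) = 2.107 m
net slip = dip-slip / sin(rake) = 2.107 / sin(65°) = 2.325 m
rate = 2.325 m / 353 years = 0.00659 m/yr = 6.59 mm/yr

6.59 mm/yr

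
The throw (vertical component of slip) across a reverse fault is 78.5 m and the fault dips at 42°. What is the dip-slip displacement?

117 m

dip-slip = throw / sin(dip) = 78.5 / sin(42°) = 117 m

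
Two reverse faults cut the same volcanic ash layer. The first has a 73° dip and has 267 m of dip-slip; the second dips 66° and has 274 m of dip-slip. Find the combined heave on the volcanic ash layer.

190 m

heave_A = 267 × cos(73°) = 78.06 m
heave_B = 274 × cos(66°) = 111.4 m
total = 78.06 + 111.4 = 190 m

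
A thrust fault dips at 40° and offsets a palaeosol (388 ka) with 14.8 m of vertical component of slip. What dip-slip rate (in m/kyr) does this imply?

dip-slip = throw / sin(dip) = 14.8 m / sin(40°) = 23.02 m
rate = 23.02 m / 388 ka = 0.0000593 m/yr = 0.0593 m/kyr

0.0593 m/kyr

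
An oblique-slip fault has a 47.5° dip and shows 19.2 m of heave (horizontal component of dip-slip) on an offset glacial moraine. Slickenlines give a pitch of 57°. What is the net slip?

33.9 m

dip-slip = heave / cos(dip) = 19.2 / cos(47.5°) = 28.42 m
net slip = dip-slip / sin(rake) = 28.42 / sin(57°) = 33.9 m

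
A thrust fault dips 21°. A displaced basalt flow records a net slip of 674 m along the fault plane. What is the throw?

throw = dip-slip × sin(dip) = 674 m × sin(21°) = 242 m

242 m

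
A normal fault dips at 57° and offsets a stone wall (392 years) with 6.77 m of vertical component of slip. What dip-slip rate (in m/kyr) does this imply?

20.6 m/kyr

dip-slip = throw / sin(dip) = 6.77 m / sin(57°) = 8.072 m
rate = 8.072 m / 392 years = 0.0206 m/yr = 20.6 m/kyr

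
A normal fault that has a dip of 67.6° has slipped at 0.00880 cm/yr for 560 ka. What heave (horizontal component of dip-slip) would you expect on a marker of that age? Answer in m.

18.8 m

dip-slip = rate × time = 0.00880 cm/yr × 560 ka = 49.28 m
heave = dip-slip × cos(dip) = 49.28 × cos(67.6°) = 18.8 m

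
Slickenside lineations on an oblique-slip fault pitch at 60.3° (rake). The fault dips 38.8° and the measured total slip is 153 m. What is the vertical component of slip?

dip-slip = net slip × sin(rake) = 153 m × sin(60.3°) = 132.9 m
throw = dip-slip × sin(dip) = 132.9 × sin(38.8°) = 83.3 m

83.3 m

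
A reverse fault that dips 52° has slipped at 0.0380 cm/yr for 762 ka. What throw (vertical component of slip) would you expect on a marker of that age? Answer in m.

dip-slip = rate × time = 0.0380 cm/yr × 762 ka = 289.6 m
throw = dip-slip × sin(dip) = 289.6 × sin(52°) = 228 m

228 m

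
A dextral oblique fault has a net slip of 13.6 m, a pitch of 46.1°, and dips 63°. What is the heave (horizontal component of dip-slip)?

4.45 m

dip-slip = net slip × sin(rake) = 13.6 m × sin(46.1°) = 9.799 m
heave = dip-slip × cos(dip) = 9.799 × cos(63°) = 4.45 m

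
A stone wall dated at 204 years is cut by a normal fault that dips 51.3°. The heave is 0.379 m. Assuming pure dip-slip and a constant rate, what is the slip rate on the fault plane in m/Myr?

dip-slip = heave / cos(dip) = 0.379 m / cos(51.3°) = 0.6062 m
rate = 0.6062 m / 204 years = 0.00297 m/yr = 2970 m/Myr

2970 m/Myr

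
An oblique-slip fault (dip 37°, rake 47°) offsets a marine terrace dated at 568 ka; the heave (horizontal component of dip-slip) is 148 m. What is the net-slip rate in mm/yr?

dip-slip = heave / cos(dip) = 148 / cos(37°) = 185.3 m
net slip = dip-slip / sin(rake) = 185.3 / sin(47°) = 253.4 m
rate = 253.4 m / 568 ka = 0.000446 m/yr = 0.446 mm/yr

0.446 mm/yr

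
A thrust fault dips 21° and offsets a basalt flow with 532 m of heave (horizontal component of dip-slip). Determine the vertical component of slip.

204 m

throw = heave × tan(dip) = 532 × tan(21°) = 204 m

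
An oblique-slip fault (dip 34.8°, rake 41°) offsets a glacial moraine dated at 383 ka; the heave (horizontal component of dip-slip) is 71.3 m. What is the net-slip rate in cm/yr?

dip-slip = heave / cos(dip) = 71.3 / cos(34.8°) = 86.83 m
net slip = dip-slip / sin(rake) = 86.83 / sin(41°) = 132.4 m
rate = 132.4 m / 383 ka = 0.000346 m/yr = 0.0346 cm/yr

0.0346 cm/yr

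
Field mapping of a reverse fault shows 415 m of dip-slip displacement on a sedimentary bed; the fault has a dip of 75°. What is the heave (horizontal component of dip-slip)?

heave = dip-slip × cos(dip) = 415 m × cos(75°) = 107 m

107 m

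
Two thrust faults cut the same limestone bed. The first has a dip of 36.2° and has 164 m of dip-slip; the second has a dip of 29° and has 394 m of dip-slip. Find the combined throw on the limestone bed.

288 m

throw_A = 164 × sin(36.2°) = 96.86 m
throw_B = 394 × sin(29°) = 191 m
total = 96.86 + 191 = 288 m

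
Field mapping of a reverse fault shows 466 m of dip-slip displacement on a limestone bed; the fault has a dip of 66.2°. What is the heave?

heave = dip-slip × cos(dip) = 466 m × cos(66.2°) = 188 m

188 m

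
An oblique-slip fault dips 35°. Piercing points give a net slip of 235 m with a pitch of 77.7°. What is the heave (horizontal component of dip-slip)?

dip-slip = net slip × sin(rake) = 235 m × sin(77.7°) = 229.6 m
heave = dip-slip × cos(dip) = 229.6 × cos(35°) = 188 m

188 m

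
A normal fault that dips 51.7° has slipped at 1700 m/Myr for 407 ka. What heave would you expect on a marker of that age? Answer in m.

dip-slip = rate × time = 1700 m/Myr × 407 ka = 691.9 m
heave = dip-slip × cos(dip) = 691.9 × cos(51.7°) = 429 m

429 m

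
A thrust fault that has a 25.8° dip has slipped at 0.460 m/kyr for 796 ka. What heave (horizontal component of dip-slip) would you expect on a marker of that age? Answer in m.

330 m

dip-slip = rate × time = 0.460 m/kyr × 796 ka = 366.2 m
heave = dip-slip × cos(dip) = 366.2 × cos(25.8°) = 330 m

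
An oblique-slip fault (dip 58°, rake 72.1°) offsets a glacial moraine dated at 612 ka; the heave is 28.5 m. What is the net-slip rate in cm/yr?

0.00923 cm/yr

dip-slip = heave / cos(dip) = 28.5 / cos(58°) = 53.78 m
net slip = dip-slip / sin(rake) = 53.78 / sin(72.1°) = 56.52 m
rate = 56.52 m / 612 ka = 0.0000923 m/yr = 0.00923 cm/yr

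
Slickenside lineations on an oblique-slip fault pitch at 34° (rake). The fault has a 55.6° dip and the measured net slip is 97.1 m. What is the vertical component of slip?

dip-slip = net slip × sin(rake) = 97.1 m × sin(34°) = 54.30 m
throw = dip-slip × sin(dip) = 54.30 × sin(55.6°) = 44.8 m

44.8 m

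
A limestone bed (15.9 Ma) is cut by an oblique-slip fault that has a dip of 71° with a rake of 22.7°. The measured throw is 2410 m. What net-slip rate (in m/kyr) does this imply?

dip-slip = throw / sin(dip) = 2410 / sin(71°) = 2549 m
net slip = dip-slip / sin(rake) = 2549 / sin(22.7°) = 6605 m
rate = 6605 m / 15.9 Ma = 0.000415 m/yr = 0.415 m/kyr

0.415 m/kyr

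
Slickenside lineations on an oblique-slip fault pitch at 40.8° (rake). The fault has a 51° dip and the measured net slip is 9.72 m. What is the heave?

dip-slip = net slip × sin(rake) = 9.72 m × sin(40.8°) = 6.351 m
heave = dip-slip × cos(dip) = 6.351 × cos(51°) = 4 m

4 m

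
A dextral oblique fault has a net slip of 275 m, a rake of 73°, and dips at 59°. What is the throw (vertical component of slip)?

dip-slip = net slip × sin(rake) = 275 m × sin(73°) = 263 m
throw = dip-slip × sin(dip) = 263 × sin(59°) = 225 m

225 m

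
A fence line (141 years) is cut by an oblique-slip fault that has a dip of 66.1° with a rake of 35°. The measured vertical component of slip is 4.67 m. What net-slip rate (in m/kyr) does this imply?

dip-slip = throw / sin(dip) = 4.67 / sin(66.1°) = 5.108 m
net slip = dip-slip / sin(rake) = 5.108 / sin(35°) = 8.906 m
rate = 8.906 m / 141 years = 0.0632 m/yr = 63.2 m/kyr

63.2 m/kyr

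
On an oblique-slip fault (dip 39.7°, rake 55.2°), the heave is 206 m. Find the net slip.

326 m

dip-slip = heave / cos(dip) = 206 / cos(39.7°) = 267.7 m
net slip = dip-slip / sin(rake) = 267.7 / sin(55.2°) = 326 m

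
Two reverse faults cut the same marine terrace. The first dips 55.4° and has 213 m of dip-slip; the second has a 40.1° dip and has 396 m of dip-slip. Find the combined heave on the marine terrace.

heave_A = 213 × cos(55.4°) = 121 m
heave_B = 396 × cos(40.1°) = 302.9 m
total = 121 + 302.9 = 424 m

424 m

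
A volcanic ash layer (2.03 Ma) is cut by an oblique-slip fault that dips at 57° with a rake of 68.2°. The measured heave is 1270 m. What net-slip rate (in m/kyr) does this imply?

1.24 m/kyr

dip-slip = heave / cos(dip) = 1270 / cos(57°) = 2332 m
net slip = dip-slip / sin(rake) = 2332 / sin(68.2°) = 2511 m
rate = 2511 m / 2.03 Ma = 0.00124 m/yr = 1.24 m/kyr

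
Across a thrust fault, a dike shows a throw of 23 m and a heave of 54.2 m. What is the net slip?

net slip = √(throw² + heave²) = √(23² + 54.2²) = 58.9 m

58.9 m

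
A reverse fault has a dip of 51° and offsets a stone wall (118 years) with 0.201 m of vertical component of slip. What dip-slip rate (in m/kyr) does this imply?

2.19 m/kyr

dip-slip = throw / sin(dip) = 0.201 m / sin(51°) = 0.2586 m
rate = 0.2586 m / 118 years = 0.00219 m/yr = 2.19 m/kyr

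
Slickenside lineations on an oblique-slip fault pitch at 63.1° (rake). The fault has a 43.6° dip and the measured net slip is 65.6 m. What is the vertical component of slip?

dip-slip = net slip × sin(rake) = 65.6 m × sin(63.1°) = 58.50 m
throw = dip-slip × sin(dip) = 58.50 × sin(43.6°) = 40.3 m

40.3 m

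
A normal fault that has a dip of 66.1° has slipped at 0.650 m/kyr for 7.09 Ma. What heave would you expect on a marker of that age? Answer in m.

1870 m

dip-slip = rate × time = 0.650 m/kyr × 7.09 Ma = 4608 m
heave = dip-slip × cos(dip) = 4608 × cos(66.1°) = 1870 m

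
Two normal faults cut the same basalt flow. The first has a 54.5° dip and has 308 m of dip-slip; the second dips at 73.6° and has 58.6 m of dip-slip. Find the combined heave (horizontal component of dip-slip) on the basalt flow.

195 m

heave_A = 308 × cos(54.5°) = 178.9 m
heave_B = 58.6 × cos(73.6°) = 16.55 m
total = 178.9 + 16.55 = 195 m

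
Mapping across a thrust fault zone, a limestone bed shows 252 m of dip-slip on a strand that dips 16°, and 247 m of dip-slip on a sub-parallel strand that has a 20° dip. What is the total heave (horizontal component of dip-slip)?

heave_A = 252 × cos(16°) = 242.2 m
heave_B = 247 × cos(20°) = 232.1 m
total = 242.2 + 232.1 = 474 m

474 m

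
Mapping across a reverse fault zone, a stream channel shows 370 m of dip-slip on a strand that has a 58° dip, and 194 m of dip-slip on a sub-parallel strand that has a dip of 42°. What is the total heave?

340 m

heave_A = 370 × cos(58°) = 196.1 m
heave_B = 194 × cos(42°) = 144.2 m
total = 196.1 + 144.2 = 340 m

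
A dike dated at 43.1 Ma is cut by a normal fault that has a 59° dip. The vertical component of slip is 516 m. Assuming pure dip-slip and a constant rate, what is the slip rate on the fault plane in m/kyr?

0.0140 m/kyr

dip-slip = throw / sin(dip) = 516 m / sin(59°) = 602 m
rate = 602 m / 43.1 Ma = 0.0000140 m/yr = 0.0140 m/kyr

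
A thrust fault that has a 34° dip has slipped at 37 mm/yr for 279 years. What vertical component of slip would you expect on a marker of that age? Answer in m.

dip-slip = rate × time = 37 mm/yr × 279 years = 10.32 m
throw = dip-slip × sin(dip) = 10.32 × sin(34°) = 5.77 m

5.77 m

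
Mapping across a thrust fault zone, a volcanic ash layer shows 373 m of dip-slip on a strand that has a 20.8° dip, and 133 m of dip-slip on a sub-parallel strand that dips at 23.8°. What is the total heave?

470 m

heave_A = 373 × cos(20.8°) = 348.7 m
heave_B = 133 × cos(23.8°) = 121.7 m
total = 348.7 + 121.7 = 470 m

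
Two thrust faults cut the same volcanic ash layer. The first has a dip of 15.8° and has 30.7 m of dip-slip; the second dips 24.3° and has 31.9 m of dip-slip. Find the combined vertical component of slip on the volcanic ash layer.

21.5 m

throw_A = 30.7 × sin(15.8°) = 8.359 m
throw_B = 31.9 × sin(24.3°) = 13.13 m
total = 8.359 + 13.13 = 21.5 m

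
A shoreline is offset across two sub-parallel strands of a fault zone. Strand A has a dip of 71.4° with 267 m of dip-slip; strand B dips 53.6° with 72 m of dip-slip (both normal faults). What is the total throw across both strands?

311 m

throw_A = 267 × sin(71.4°) = 253.1 m
throw_B = 72 × sin(53.6°) = 57.95 m
total = 253.1 + 57.95 = 311 m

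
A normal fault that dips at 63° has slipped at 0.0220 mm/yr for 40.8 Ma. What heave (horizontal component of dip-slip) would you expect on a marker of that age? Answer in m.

dip-slip = rate × time = 0.0220 mm/yr × 40.8 Ma = 897.6 m
heave = dip-slip × cos(dip) = 897.6 × cos(63°) = 408 m

408 m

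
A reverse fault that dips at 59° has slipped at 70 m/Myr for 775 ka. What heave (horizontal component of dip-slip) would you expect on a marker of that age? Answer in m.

27.9 m

dip-slip = rate × time = 70 m/Myr × 775 ka = 54.25 m
heave = dip-slip × cos(dip) = 54.25 × cos(59°) = 27.9 m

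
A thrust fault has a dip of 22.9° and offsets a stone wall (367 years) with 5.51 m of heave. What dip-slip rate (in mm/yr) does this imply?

16.3 mm/yr

dip-slip = heave / cos(dip) = 5.51 m / cos(22.9°) = 5.981 m
rate = 5.981 m / 367 years = 0.0163 m/yr = 16.3 mm/yr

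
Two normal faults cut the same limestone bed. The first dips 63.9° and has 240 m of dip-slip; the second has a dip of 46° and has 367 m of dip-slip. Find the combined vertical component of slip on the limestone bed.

480 m

throw_A = 240 × sin(63.9°) = 215.5 m
throw_B = 367 × sin(46°) = 264 m
total = 215.5 + 264 = 480 m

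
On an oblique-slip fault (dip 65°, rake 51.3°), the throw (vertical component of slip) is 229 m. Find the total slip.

dip-slip = throw / sin(dip) = 229 / sin(65°) = 252.7 m
net slip = dip-slip / sin(rake) = 252.7 / sin(51.3°) = 324 m

324 m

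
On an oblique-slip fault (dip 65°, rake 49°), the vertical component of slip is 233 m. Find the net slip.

dip-slip = throw / sin(dip) = 233 / sin(65°) = 257.1 m
net slip = dip-slip / sin(rake) = 257.1 / sin(49°) = 341 m

341 m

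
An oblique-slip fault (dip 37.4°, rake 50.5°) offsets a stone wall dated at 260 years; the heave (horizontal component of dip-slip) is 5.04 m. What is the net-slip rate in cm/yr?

dip-slip = heave / cos(dip) = 5.04 / cos(37.4°) = 6.344 m
net slip = dip-slip / sin(rake) = 6.344 / sin(50.5°) = 8.222 m
rate = 8.222 m / 260 years = 0.0316 m/yr = 3.16 cm/yr

3.16 cm/yr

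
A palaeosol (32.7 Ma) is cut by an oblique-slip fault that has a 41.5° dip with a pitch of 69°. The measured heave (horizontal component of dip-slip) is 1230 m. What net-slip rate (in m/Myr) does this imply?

53.8 m/Myr

dip-slip = heave / cos(dip) = 1230 / cos(41.5°) = 1642 m
net slip = dip-slip / sin(rake) = 1642 / sin(69°) = 1759 m
rate = 1759 m / 32.7 Ma = 0.0000538 m/yr = 53.8 m/Myr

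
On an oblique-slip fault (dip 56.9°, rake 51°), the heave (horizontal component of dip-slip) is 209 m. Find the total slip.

dip-slip = heave / cos(dip) = 209 / cos(56.9°) = 382.7 m
net slip = dip-slip / sin(rake) = 382.7 / sin(51°) = 492 m

492 m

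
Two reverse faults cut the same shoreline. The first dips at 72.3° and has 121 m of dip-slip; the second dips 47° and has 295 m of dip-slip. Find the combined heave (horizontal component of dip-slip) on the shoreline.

heave_A = 121 × cos(72.3°) = 36.79 m
heave_B = 295 × cos(47°) = 201.2 m
total = 36.79 + 201.2 = 238 m

238 m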